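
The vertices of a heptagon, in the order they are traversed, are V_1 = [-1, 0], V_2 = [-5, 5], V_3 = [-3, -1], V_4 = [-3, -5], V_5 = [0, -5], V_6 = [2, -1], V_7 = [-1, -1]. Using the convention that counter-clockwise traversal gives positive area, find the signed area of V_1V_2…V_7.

24

Apply the shoelace formula: 2A = Σ (x_i·y_{i+1} − x_{i+1}·y_i), indices taken mod 7.
Σ = (-5) + (20) + (12) + (15) + (10) + (-3) + (-1) = 48
Signed area = Σ/2 = 24 (positive ⇒ counter-clockwise traversal).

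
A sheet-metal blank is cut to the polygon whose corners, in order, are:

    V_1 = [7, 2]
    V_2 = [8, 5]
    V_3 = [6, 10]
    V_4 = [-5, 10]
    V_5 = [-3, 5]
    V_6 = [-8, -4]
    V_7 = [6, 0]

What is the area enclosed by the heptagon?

136

Cross-terms: 19, 50, 110, 5, 52, 24, 12  ⇒  Σ = 272
Area = |Σ|/2 = 136.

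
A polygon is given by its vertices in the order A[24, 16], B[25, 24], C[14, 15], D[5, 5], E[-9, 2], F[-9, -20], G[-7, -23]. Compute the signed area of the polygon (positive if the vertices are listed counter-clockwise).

485

Σ = (176) + (39) + (-5) + (55) + (198) + (67) + (440) = 970
Signed area = Σ/2 = 485 (positive ⇒ counter-clockwise traversal).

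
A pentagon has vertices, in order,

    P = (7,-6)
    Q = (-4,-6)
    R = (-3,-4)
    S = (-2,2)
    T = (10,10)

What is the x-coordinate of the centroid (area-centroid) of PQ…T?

661/189

Apply the shoelace formula. First the cross-terms c_i = x_i·y_{i+1} − x_{i+1}·y_i:
  -66, -2, -14, -40, -130  ⇒  2A = -252, A = -126.
Then Σ (x_i + x_{i+1})·c_i = -2644, so x̄ = -2644 / (6·(-126)) = 661/189.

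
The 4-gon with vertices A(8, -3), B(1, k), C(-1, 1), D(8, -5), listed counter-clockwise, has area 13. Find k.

Write out the shoelace sum; only the two edges meeting at B involve k:
2·Area = [(8·k − 1·(-3)) + (1·1 − (-1)·k)] + 13
       = 9·k + 17 = 26
⇒ k = 1.

1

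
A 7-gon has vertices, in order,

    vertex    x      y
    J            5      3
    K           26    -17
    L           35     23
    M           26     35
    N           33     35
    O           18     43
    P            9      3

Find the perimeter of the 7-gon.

|JK| = √((21)² + (-20)²) = √841 = 29
|KL| = √((9)² + (40)²) = √1681 = 41
|LM| = √((-9)² + (12)²) = √225 = 15
|MN| = √((7)² + (0)²) = √49 = 7
|NO| = √((-15)² + (8)²) = √289 = 17
|OP| = √((-9)² + (-40)²) = √1681 = 41
|PJ| = √((-4)² + (0)²) = √16 = 4
Perimeter = 29 + 41 + 15 + 7 + 17 + 41 + 4 = 154.

154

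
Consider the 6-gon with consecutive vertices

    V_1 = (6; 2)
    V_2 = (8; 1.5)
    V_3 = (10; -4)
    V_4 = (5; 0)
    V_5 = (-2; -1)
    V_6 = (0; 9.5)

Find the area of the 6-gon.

57.5

Apply the shoelace formula: 2A = Σ (x_i·y_{i+1} − x_{i+1}·y_i), indices taken mod 6.
Σ = (-7) + (-47) + (20) + (-5) + (-19) + (-57) = -115
Area = |Σ|/2 = 57.5.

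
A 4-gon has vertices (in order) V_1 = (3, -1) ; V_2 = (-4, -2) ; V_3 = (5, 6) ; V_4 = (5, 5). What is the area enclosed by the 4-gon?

24.5

V_1→V_2: (3)(-2) − (-4)(-1) = -10
V_2→V_3: (-4)(6) − (5)(-2) = -14
V_3→V_4: (5)(5) − (5)(6) = -5
V_4→V_1: (5)(-1) − (3)(5) = -20
Σ = -49
Area = |Σ|/2 = 24.5.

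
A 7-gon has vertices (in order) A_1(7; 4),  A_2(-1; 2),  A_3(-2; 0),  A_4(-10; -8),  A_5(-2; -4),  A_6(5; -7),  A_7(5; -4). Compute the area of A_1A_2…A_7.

Apply the shoelace formula: 2A = Σ (x_i·y_{i+1} − x_{i+1}·y_i), indices taken mod 7.
A_1→A_2: (7)(2) − (-1)(4) = 18
A_2→A_3: (-1)(0) − (-2)(2) = 4
A_3→A_4: (-2)(-8) − (-10)(0) = 16
A_4→A_5: (-10)(-4) − (-2)(-8) = 24
A_5→A_6: (-2)(-7) − (5)(-4) = 34
A_6→A_7: (5)(-4) − (5)(-7) = 15
A_7→A_1: (5)(4) − (7)(-4) = 48
Σ = 159
Area = |Σ|/2 = 79.5.

79.5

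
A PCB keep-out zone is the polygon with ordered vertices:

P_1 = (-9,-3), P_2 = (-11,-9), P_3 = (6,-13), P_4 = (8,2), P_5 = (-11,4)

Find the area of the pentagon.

Cross-terms: 48, 197, 116, 54, 69  ⇒  Σ = 484
Area = |Σ|/2 = 242.

242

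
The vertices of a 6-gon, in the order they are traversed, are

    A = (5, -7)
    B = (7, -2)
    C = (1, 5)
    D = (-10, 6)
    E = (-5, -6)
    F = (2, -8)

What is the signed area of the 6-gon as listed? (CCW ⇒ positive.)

150

A→B: (5)(-2) − (7)(-7) = 39
B→C: (7)(5) − (1)(-2) = 37
C→D: (1)(6) − (-10)(5) = 56
D→E: (-10)(-6) − (-5)(6) = 90
E→F: (-5)(-8) − (2)(-6) = 52
F→A: (2)(-7) − (5)(-8) = 26
Σ = 300
Signed area = Σ/2 = 150 (positive ⇒ counter-clockwise traversal).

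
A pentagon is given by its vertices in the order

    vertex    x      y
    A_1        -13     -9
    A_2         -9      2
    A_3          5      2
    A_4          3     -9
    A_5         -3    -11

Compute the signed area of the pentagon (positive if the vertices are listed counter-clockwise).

-181

Apply the surveyor's formula: 2A = Σ (x_i·y_{i+1} − x_{i+1}·y_i), indices taken mod 5.
Σ = (-107) + (-28) + (-51) + (-60) + (-116) = -362
Signed area = Σ/2 = -181 (negative ⇒ clockwise traversal).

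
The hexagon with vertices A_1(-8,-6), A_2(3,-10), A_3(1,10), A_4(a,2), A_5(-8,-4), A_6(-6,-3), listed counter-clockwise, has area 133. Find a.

Write out the shoelace sum; only the two edges meeting at A_4 involve a:
2·Area = [(1·2 − a·10) + (a·(-4) − (-8)·2)] + 150
       = -14·a + 168 = 266
⇒ a = -7.

-7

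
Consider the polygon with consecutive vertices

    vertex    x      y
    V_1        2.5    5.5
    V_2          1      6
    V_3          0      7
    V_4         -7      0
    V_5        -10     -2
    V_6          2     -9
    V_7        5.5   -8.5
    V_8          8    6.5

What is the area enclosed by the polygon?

Σ = (9.5) + (7) + (49) + (14) + (94) + (32.5) + (103.75) + (27.75) = 337.5
Area = |Σ|/2 = 168.75.

168.75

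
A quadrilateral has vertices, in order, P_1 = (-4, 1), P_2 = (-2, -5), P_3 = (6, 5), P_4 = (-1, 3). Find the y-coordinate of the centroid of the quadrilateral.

35/57

Apply Gauss's area formula. First the cross-terms c_i = x_i·y_{i+1} − x_{i+1}·y_i:
  22, 20, 23, 11  ⇒  2A = 76, A = 38.
Then Σ (y_i + y_{i+1})·c_i = 140, so ȳ = 140 / (6·38) = 35/57.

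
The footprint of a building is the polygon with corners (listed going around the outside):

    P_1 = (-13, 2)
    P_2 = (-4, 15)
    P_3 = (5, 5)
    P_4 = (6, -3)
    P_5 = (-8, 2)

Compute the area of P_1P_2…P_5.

Apply Gauss's area formula: 2A = Σ (x_i·y_{i+1} − x_{i+1}·y_i), indices taken mod 5.
Σ = (-187) + (-95) + (-45) + (-12) + (10) = -329
Area = |Σ|/2 = 164.5.

164.5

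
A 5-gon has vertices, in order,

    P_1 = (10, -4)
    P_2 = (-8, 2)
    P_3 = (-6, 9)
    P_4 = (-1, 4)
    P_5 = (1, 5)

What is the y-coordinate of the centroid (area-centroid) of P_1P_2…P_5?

161/75

Apply Gauss's area formula. First the cross-terms c_i = x_i·y_{i+1} − x_{i+1}·y_i:
  -12, -60, -15, -9, -54  ⇒  2A = -150, A = -75.
Then Σ (y_i + y_{i+1})·c_i = -966, so ȳ = -966 / (6·(-75)) = 161/75.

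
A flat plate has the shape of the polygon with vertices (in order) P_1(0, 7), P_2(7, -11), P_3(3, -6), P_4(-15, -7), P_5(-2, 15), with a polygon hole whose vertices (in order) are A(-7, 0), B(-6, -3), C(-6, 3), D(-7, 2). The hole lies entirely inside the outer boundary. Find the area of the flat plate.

Outer boundary:
Σ = (-49) + (-9) + (-111) + (-239) + (-14) = -422
Area = |Σ|/2 = 211.
Hole:
Cross-terms: 21, -36, 9, 14  ⇒  Σ = 8
Area = |Σ|/2 = 4.
Net area = 211 − 4 = 207.

207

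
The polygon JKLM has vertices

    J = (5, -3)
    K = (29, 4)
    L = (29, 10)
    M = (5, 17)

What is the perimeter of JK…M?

|JK| = √((24)² + (7)²) = √625 = 25
|KL| = √((0)² + (6)²) = √36 = 6
|LM| = √((-24)² + (7)²) = √625 = 25
|MJ| = √((0)² + (-20)²) = √400 = 20
Perimeter = 25 + 6 + 25 + 20 = 76.

76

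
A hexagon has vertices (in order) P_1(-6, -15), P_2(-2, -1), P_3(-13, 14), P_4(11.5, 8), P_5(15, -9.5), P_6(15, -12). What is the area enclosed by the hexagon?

446.875

Apply the shoelace (surveyor's) formula: 2A = Σ (x_i·y_{i+1} − x_{i+1}·y_i), indices taken mod 6.
Σ = (-24) + (-41) + (-265) + (-229.25) + (-37.5) + (-297) = -893.75
Area = |Σ|/2 = 446.875.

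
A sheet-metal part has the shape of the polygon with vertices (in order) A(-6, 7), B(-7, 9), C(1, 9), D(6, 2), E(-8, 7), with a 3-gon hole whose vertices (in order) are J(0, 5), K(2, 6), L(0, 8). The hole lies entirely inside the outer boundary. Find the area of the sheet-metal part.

39.5

Outer boundary:
Apply the shoelace (surveyor's) formula: 2A = Σ (x_i·y_{i+1} − x_{i+1}·y_i), indices taken mod 5.
Σ = (-5) + (-72) + (-52) + (58) + (-14) = -85
Area = |Σ|/2 = 42.5.
Hole:
Apply the surveyor's formula: 2A = Σ (x_i·y_{i+1} − x_{i+1}·y_i), indices taken mod 3.
Σ = (-10) + (16) + (0) = 6
Area = |Σ|/2 = 3.
Net area = 42.5 − 3 = 39.5.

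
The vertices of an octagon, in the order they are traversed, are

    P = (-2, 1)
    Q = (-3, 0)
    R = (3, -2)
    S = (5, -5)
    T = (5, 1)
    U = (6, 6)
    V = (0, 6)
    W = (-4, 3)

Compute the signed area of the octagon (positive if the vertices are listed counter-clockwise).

60

Apply the surveyor's formula: 2A = Σ (x_i·y_{i+1} − x_{i+1}·y_i), indices taken mod 8.
Σ = (3) + (6) + (-5) + (30) + (24) + (36) + (24) + (2) = 120
Signed area = Σ/2 = 60 (positive ⇒ counter-clockwise traversal).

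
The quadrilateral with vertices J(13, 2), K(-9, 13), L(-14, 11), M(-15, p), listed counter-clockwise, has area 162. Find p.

3

Write out the shoelace sum; only the two edges meeting at M involve p:
2·Area = [((-14)·p − (-15)·11) + ((-15)·2 − 13·p)] + 270
       = -27·p + 405 = 324
⇒ p = 3.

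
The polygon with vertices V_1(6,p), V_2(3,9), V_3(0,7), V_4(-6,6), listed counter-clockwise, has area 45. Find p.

-1

The doubled signed area Σ (x_i y_{i+1} − x_{i+1} y_i) is linear in p.
With p=0 it equals 81; the coefficient of p is -9 (from the two edges through V_1).
So -9·p + 81 = 2·45 = 90 ⇒ p = -1.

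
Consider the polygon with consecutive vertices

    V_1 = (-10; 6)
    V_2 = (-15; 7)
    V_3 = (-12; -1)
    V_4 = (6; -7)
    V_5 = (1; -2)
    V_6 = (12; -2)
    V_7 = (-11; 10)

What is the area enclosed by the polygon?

179

Apply Gauss's area formula: 2A = Σ (x_i·y_{i+1} − x_{i+1}·y_i), indices taken mod 7.
Σ = (20) + (99) + (90) + (-5) + (22) + (98) + (34) = 358
Area = |Σ|/2 = 179.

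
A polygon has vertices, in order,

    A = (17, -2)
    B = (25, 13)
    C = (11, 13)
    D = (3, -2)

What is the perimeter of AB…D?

|AB| = √((8)² + (15)²) = √289 = 17
|BC| = √((-14)² + (0)²) = √196 = 14
|CD| = √((-8)² + (-15)²) = √289 = 17
|DA| = √((14)² + (0)²) = √196 = 14
Perimeter = 17 + 14 + 17 + 14 = 62.

62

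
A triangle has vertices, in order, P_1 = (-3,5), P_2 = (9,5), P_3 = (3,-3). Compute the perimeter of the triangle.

32

|P_1P_2| = √((12)² + (0)²) = √144 = 12
|P_2P_3| = √((-6)² + (-8)²) = √100 = 10
|P_3P_1| = √((-6)² + (8)²) = √100 = 10
Perimeter = 12 + 10 + 10 = 32.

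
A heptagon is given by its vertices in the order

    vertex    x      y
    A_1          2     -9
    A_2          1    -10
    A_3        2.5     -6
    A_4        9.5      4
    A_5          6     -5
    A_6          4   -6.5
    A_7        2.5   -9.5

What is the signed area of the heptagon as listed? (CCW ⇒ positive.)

-20.375

Apply the shoelace (surveyor's) formula: 2A = Σ (x_i·y_{i+1} − x_{i+1}·y_i), indices taken mod 7.
Σ = (-11) + (19) + (67) + (-71.5) + (-19) + (-21.75) + (-3.5) = -40.75
Signed area = Σ/2 = -20.375 (negative ⇒ clockwise traversal).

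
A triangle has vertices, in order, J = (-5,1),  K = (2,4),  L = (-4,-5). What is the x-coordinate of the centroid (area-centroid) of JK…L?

-7/3

Apply the shoelace (surveyor's) formula. First the cross-terms c_i = x_i·y_{i+1} − x_{i+1}·y_i:
  -22, 6, -29  ⇒  2A = -45, A = -22.5.
Then Σ (x_i + x_{i+1})·c_i = 315, so x̄ = 315 / (6·(-22.5)) = -7/3.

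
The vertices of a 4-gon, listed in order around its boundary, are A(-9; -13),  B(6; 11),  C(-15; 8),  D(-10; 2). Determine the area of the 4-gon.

195

Apply Gauss's area formula: 2A = Σ (x_i·y_{i+1} − x_{i+1}·y_i), indices taken mod 4.
A→B: (-9)(11) − (6)(-13) = -21
B→C: (6)(8) − (-15)(11) = 213
C→D: (-15)(2) − (-10)(8) = 50
D→A: (-10)(-13) − (-9)(2) = 148
Σ = 390
Area = |Σ|/2 = 195.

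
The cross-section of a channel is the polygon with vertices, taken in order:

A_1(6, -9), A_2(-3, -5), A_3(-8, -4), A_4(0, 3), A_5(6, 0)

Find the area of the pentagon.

90.5

Σ = (-57) + (-28) + (-24) + (-18) + (-54) = -181
Area = |Σ|/2 = 90.5.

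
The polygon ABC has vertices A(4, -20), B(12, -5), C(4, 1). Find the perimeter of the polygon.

48

|AB| = √((8)² + (15)²) = √289 = 17
|BC| = √((-8)² + (6)²) = √100 = 10
|CA| = √((0)² + (-21)²) = √441 = 21
Perimeter = 17 + 10 + 21 = 48.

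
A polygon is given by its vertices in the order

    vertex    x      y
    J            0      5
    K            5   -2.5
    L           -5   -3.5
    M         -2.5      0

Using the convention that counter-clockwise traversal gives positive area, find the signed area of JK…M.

J→K: (0)(-2.5) − (5)(5) = -25
K→L: (5)(-3.5) − (-5)(-2.5) = -30
L→M: (-5)(0) − (-2.5)(-3.5) = -8.75
M→J: (-2.5)(5) − (0)(0) = -12.5
Σ = -76.25
Signed area = Σ/2 = -38.125 (negative ⇒ clockwise traversal).

-38.125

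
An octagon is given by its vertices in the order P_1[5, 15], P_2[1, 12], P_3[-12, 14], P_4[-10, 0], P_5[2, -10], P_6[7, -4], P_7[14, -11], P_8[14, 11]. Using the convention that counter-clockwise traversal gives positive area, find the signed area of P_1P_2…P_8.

Apply the surveyor's formula: 2A = Σ (x_i·y_{i+1} − x_{i+1}·y_i), indices taken mod 8.
Cross-terms: 45, 158, 140, 100, 62, -21, 308, 155  ⇒  Σ = 947
Signed area = Σ/2 = 473.5 (positive ⇒ counter-clockwise traversal).

473.5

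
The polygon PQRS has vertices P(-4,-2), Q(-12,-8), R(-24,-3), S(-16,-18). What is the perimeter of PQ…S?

60

|PQ| = √((-8)² + (-6)²) = √100 = 10
|QR| = √((-12)² + (5)²) = √169 = 13
|RS| = √((8)² + (-15)²) = √289 = 17
|SP| = √((12)² + (16)²) = √400 = 20
Perimeter = 10 + 13 + 17 + 20 = 60.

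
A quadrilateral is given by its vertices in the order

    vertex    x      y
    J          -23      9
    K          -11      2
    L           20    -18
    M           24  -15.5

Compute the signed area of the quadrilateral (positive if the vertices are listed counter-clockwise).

Apply the shoelace (surveyor's) formula: 2A = Σ (x_i·y_{i+1} − x_{i+1}·y_i), indices taken mod 4.
Σ = (53) + (158) + (122) + (-140.5) = 192.5
Signed area = Σ/2 = 96.25 (positive ⇒ counter-clockwise traversal).

96.25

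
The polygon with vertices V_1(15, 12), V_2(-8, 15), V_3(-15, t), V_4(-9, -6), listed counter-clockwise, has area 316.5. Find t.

Write out the shoelace sum; only the two edges meeting at V_3 involve t:
2·Area = [((-8)·t − (-15)·15) + ((-15)·(-6) − (-9)·t)] + 303
       = 1·t + 618 = 633
⇒ t = 15.

15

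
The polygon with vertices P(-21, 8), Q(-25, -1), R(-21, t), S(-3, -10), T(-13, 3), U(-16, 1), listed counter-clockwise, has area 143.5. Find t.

The doubled signed area Σ (x_i y_{i+1} − x_{i+1} y_i) is linear in t.
With t=0 it equals 199; the coefficient of t is -22 (from the two edges through R).
So -22·t + 199 = 2·143.5 = 287 ⇒ t = -4.

-4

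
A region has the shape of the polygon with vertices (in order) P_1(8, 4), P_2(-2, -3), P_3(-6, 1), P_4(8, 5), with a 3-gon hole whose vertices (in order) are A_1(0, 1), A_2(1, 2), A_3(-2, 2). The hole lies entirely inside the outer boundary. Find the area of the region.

39.5

Outer boundary:
Apply the shoelace (surveyor's) formula: 2A = Σ (x_i·y_{i+1} − x_{i+1}·y_i), indices taken mod 4.
Σ = (-16) + (-20) + (-38) + (-8) = -82
Area = |Σ|/2 = 41.
Hole:
Apply the surveyor's formula: 2A = Σ (x_i·y_{i+1} − x_{i+1}·y_i), indices taken mod 3.
Σ = (-1) + (6) + (-2) = 3
Area = |Σ|/2 = 1.5.
Net area = 41 − 1.5 = 39.5.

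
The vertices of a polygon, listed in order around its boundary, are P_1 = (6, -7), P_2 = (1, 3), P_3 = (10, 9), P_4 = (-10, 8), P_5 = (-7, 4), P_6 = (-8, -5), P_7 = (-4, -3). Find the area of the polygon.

P_1→P_2: (6)(3) − (1)(-7) = 25
P_2→P_3: (1)(9) − (10)(3) = -21
P_3→P_4: (10)(8) − (-10)(9) = 170
P_4→P_5: (-10)(4) − (-7)(8) = 16
P_5→P_6: (-7)(-5) − (-8)(4) = 67
P_6→P_7: (-8)(-3) − (-4)(-5) = 4
P_7→P_1: (-4)(-7) − (6)(-3) = 46
Σ = 307
Area = |Σ|/2 = 153.5.

153.5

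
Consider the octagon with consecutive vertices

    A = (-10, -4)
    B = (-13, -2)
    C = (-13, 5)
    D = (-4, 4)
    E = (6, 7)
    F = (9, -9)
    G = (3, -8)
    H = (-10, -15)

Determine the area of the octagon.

302

Σ = (-32) + (-91) + (-32) + (-52) + (-117) + (-45) + (-125) + (-110) = -604
Area = |Σ|/2 = 302.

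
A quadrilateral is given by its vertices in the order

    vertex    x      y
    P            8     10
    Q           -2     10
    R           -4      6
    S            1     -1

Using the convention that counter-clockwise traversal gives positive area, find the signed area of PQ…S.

Σ = (100) + (28) + (-2) + (18) = 144
Signed area = Σ/2 = 72 (positive ⇒ counter-clockwise traversal).

72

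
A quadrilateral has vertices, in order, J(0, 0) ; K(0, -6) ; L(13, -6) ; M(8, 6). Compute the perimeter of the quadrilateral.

42

|JK| = √((0)² + (-6)²) = √36 = 6
|KL| = √((13)² + (0)²) = √169 = 13
|LM| = √((-5)² + (12)²) = √169 = 13
|MJ| = √((-8)² + (-6)²) = √100 = 10
Perimeter = 6 + 13 + 13 + 10 = 42.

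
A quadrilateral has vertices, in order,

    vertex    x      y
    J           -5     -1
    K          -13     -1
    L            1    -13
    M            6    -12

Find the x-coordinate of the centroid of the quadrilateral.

Apply the shoelace (surveyor's) formula. First the cross-terms c_i = x_i·y_{i+1} − x_{i+1}·y_i:
  -8, 170, 66, -66  ⇒  2A = 162, A = 81.
Then Σ (x_i + x_{i+1})·c_i = -1500, so x̄ = -1500 / (6·81) = -250/81.

-250/81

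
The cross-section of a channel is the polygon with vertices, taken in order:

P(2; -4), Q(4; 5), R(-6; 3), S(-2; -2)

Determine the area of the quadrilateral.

Apply the shoelace formula: 2A = Σ (x_i·y_{i+1} − x_{i+1}·y_i), indices taken mod 4.
Cross-terms: 26, 42, 18, 12  ⇒  Σ = 98
Area = |Σ|/2 = 49.

49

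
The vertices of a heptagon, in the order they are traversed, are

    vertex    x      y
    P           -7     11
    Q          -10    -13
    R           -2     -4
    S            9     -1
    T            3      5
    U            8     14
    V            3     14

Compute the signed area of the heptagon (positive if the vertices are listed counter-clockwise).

Apply the shoelace formula: 2A = Σ (x_i·y_{i+1} − x_{i+1}·y_i), indices taken mod 7.
P→Q: (-7)(-13) − (-10)(11) = 201
Q→R: (-10)(-4) − (-2)(-13) = 14
R→S: (-2)(-1) − (9)(-4) = 38
S→T: (9)(5) − (3)(-1) = 48
T→U: (3)(14) − (8)(5) = 2
U→V: (8)(14) − (3)(14) = 70
V→P: (3)(11) − (-7)(14) = 131
Σ = 504
Signed area = Σ/2 = 252 (positive ⇒ counter-clockwise traversal).

252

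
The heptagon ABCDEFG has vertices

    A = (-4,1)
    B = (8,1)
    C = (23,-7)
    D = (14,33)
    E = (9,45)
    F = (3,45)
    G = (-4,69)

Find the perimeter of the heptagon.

|AB| = √((12)² + (0)²) = √144 = 12
|BC| = √((15)² + (-8)²) = √289 = 17
|CD| = √((-9)² + (40)²) = √1681 = 41
|DE| = √((-5)² + (12)²) = √169 = 13
|EF| = √((-6)² + (0)²) = √36 = 6
|FG| = √((-7)² + (24)²) = √625 = 25
|GA| = √((0)² + (-68)²) = √4624 = 68
Perimeter = 12 + 17 + 41 + 13 + 6 + 25 + 68 = 182.

182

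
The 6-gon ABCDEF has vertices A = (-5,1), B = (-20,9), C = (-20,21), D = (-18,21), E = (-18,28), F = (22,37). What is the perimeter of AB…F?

|AB| = √((-15)² + (8)²) = √289 = 17
|BC| = √((0)² + (12)²) = √144 = 12
|CD| = √((2)² + (0)²) = √4 = 2
|DE| = √((0)² + (7)²) = √49 = 7
|EF| = √((40)² + (9)²) = √1681 = 41
|FA| = √((-27)² + (-36)²) = √2025 = 45
Perimeter = 17 + 12 + 2 + 7 + 41 + 45 = 124.

124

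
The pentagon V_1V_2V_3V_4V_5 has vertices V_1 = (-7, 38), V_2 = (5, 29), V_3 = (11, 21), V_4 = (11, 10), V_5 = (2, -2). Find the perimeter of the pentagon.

|V_1V_2| = √((12)² + (-9)²) = √225 = 15
|V_2V_3| = √((6)² + (-8)²) = √100 = 10
|V_3V_4| = √((0)² + (-11)²) = √121 = 11
|V_4V_5| = √((-9)² + (-12)²) = √225 = 15
|V_5V_1| = √((-9)² + (40)²) = √1681 = 41
Perimeter = 15 + 10 + 11 + 15 + 41 = 92.

92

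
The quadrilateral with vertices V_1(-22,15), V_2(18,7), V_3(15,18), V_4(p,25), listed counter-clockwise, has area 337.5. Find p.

Write out the shoelace sum; only the two edges meeting at V_4 involve p:
2·Area = [(15·25 − p·18) + (p·15 − (-22)·25)] + -205
       = -3·p + 720 = 675
⇒ p = 15.

15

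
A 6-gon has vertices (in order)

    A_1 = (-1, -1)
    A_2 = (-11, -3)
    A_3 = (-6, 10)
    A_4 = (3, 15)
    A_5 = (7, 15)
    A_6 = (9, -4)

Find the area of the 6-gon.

Σ = (-8) + (-128) + (-120) + (-60) + (-163) + (-13) = -492
Area = |Σ|/2 = 246.

246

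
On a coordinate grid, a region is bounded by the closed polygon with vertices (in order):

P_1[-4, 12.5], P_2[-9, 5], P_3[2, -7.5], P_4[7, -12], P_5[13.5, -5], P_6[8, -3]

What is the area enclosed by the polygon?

Σ = (92.5) + (57.5) + (28.5) + (127) + (-0.5) + (88) = 393
Area = |Σ|/2 = 196.5.

196.5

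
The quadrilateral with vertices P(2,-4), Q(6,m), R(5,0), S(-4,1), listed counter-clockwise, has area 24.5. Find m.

Write out the shoelace sum; only the two edges meeting at Q involve m:
2·Area = [(2·m − 6·(-4)) + (6·0 − 5·m)] + 19
       = -3·m + 43 = 49
⇒ m = -2.

-2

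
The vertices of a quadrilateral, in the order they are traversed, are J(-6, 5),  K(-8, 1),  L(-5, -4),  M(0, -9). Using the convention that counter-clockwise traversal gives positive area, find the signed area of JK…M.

31

Apply Gauss's area formula: 2A = Σ (x_i·y_{i+1} − x_{i+1}·y_i), indices taken mod 4.
Σ = (34) + (37) + (45) + (-54) = 62
Signed area = Σ/2 = 31 (positive ⇒ counter-clockwise traversal).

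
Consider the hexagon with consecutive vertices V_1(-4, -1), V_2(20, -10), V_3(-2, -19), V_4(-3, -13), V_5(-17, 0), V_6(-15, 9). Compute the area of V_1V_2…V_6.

Apply Gauss's area formula: 2A = Σ (x_i·y_{i+1} − x_{i+1}·y_i), indices taken mod 6.
Σ = (60) + (-400) + (-31) + (-221) + (-153) + (51) = -694
Area = |Σ|/2 = 347.

347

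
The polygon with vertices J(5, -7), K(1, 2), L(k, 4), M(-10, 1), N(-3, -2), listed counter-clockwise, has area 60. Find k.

Write out the shoelace sum; only the two edges meeting at L involve k:
2·Area = [(1·4 − k·2) + (k·1 − (-10)·4)] + 71
       = -1·k + 115 = 120
⇒ k = -5.

-5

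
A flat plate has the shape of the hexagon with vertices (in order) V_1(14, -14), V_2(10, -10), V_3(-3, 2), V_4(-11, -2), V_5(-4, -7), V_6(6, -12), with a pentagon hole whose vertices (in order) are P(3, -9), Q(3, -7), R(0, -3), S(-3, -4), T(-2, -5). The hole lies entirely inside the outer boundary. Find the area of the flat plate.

Outer boundary:
V_1→V_2: (14)(-10) − (10)(-14) = 0
V_2→V_3: (10)(2) − (-3)(-10) = -10
V_3→V_4: (-3)(-2) − (-11)(2) = 28
V_4→V_5: (-11)(-7) − (-4)(-2) = 69
V_5→V_6: (-4)(-12) − (6)(-7) = 90
V_6→V_1: (6)(-14) − (14)(-12) = 84
Σ = 261
Area = |Σ|/2 = 130.5.
Hole:
P→Q: (3)(-7) − (3)(-9) = 6
Q→R: (3)(-3) − (0)(-7) = -9
R→S: (0)(-4) − (-3)(-3) = -9
S→T: (-3)(-5) − (-2)(-4) = 7
T→P: (-2)(-9) − (3)(-5) = 33
Σ = 28
Area = |Σ|/2 = 14.
Net area = 130.5 − 14 = 116.5.

116.5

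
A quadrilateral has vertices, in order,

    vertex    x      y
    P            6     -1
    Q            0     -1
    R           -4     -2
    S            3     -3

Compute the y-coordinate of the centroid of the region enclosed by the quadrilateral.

Apply the surveyor's formula. First the cross-terms c_i = x_i·y_{i+1} − x_{i+1}·y_i:
  -6, -4, 18, 15  ⇒  2A = 23, A = 11.5.
Then Σ (y_i + y_{i+1})·c_i = -126, so ȳ = -126 / (6·11.5) = -42/23.

-42/23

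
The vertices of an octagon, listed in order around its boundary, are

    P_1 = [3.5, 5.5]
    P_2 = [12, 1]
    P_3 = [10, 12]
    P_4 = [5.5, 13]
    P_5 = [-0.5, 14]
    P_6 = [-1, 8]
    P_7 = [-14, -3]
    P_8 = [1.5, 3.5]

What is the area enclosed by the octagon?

147.75

Apply the shoelace (surveyor's) formula: 2A = Σ (x_i·y_{i+1} − x_{i+1}·y_i), indices taken mod 8.
Cross-terms: -62.5, 134, 64, 83.5, 10, 115, -44.5, -4  ⇒  Σ = 295.5
Area = |Σ|/2 = 147.75.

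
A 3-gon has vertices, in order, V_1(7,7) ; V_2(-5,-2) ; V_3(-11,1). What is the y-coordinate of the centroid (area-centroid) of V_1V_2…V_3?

Apply the shoelace formula. First the cross-terms c_i = x_i·y_{i+1} − x_{i+1}·y_i:
  21, -27, -84  ⇒  2A = -90, A = -45.
Then Σ (y_i + y_{i+1})·c_i = -540, so ȳ = -540 / (6·(-45)) = 2.

2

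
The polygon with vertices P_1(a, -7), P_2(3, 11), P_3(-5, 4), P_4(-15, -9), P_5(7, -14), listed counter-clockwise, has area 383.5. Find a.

The doubled signed area Σ (x_i y_{i+1} − x_{i+1} y_i) is linear in a.
With a=0 it equals 417; the coefficient of a is 25 (from the two edges through P_1).
So 25·a + 417 = 2·383.5 = 767 ⇒ a = 14.

14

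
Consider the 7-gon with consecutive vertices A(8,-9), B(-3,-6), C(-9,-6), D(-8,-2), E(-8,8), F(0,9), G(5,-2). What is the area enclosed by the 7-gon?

Cross-terms: -75, -36, -30, -80, -72, -45, -29  ⇒  Σ = -367
Area = |Σ|/2 = 183.5.

183.5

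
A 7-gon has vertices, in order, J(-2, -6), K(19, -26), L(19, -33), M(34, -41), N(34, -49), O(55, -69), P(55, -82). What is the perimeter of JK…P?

|JK| = √((21)² + (-20)²) = √841 = 29
|KL| = √((0)² + (-7)²) = √49 = 7
|LM| = √((15)² + (-8)²) = √289 = 17
|MN| = √((0)² + (-8)²) = √64 = 8
|NO| = √((21)² + (-20)²) = √841 = 29
|OP| = √((0)² + (-13)²) = √169 = 13
|PJ| = √((-57)² + (76)²) = √9025 = 95
Perimeter = 29 + 7 + 17 + 8 + 29 + 13 + 95 = 198.

198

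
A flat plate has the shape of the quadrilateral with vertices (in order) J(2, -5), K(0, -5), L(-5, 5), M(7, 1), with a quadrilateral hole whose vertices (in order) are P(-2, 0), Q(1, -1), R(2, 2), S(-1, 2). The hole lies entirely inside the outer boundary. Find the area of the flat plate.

48

Outer boundary:
Apply the shoelace (surveyor's) formula: 2A = Σ (x_i·y_{i+1} − x_{i+1}·y_i), indices taken mod 4.
Σ = (-10) + (-25) + (-40) + (-37) = -112
Area = |Σ|/2 = 56.
Hole:
Apply Gauss's area formula: 2A = Σ (x_i·y_{i+1} − x_{i+1}·y_i), indices taken mod 4.
Σ = (2) + (4) + (6) + (4) = 16
Area = |Σ|/2 = 8.
Net area = 56 − 8 = 48.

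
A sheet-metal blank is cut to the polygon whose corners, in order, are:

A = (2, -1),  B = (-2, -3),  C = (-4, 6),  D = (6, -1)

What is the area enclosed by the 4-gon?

34

Apply the shoelace (surveyor's) formula: 2A = Σ (x_i·y_{i+1} − x_{i+1}·y_i), indices taken mod 4.
A→B: (2)(-3) − (-2)(-1) = -8
B→C: (-2)(6) − (-4)(-3) = -24
C→D: (-4)(-1) − (6)(6) = -32
D→A: (6)(-1) − (2)(-1) = -4
Σ = -68
Area = |Σ|/2 = 34.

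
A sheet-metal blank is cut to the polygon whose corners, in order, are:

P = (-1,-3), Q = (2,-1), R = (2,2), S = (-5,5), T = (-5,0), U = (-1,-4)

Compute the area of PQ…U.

Apply the shoelace (surveyor's) formula: 2A = Σ (x_i·y_{i+1} − x_{i+1}·y_i), indices taken mod 6.
Cross-terms: 7, 6, 20, 25, 20, -1  ⇒  Σ = 77
Area = |Σ|/2 = 38.5.

38.5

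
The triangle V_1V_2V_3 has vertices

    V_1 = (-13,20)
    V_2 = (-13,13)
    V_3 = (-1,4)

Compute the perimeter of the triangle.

|V_1V_2| = √((0)² + (-7)²) = √49 = 7
|V_2V_3| = √((12)² + (-9)²) = √225 = 15
|V_3V_1| = √((-12)² + (16)²) = √400 = 20
Perimeter = 7 + 15 + 20 = 42.

42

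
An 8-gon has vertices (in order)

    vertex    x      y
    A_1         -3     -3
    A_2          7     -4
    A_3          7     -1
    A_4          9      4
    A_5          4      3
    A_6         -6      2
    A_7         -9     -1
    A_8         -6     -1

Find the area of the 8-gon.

Cross-terms: 33, 21, 37, 11, 26, 24, 3, 15  ⇒  Σ = 170
Area = |Σ|/2 = 85.

85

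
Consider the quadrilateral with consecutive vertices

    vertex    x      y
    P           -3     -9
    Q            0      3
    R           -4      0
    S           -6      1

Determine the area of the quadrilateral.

Apply the shoelace (surveyor's) formula: 2A = Σ (x_i·y_{i+1} − x_{i+1}·y_i), indices taken mod 4.
Σ = (-9) + (12) + (-4) + (57) = 56
Area = |Σ|/2 = 28.

28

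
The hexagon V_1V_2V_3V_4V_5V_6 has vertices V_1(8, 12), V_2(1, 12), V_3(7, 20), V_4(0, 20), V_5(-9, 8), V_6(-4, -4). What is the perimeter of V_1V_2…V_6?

72

|V_1V_2| = √((-7)² + (0)²) = √49 = 7
|V_2V_3| = √((6)² + (8)²) = √100 = 10
|V_3V_4| = √((-7)² + (0)²) = √49 = 7
|V_4V_5| = √((-9)² + (-12)²) = √225 = 15
|V_5V_6| = √((5)² + (-12)²) = √169 = 13
|V_6V_1| = √((12)² + (16)²) = √400 = 20
Perimeter = 7 + 10 + 7 + 15 + 13 + 20 = 72.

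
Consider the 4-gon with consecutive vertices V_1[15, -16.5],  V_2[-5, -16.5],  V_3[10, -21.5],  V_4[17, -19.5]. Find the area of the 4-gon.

62.5

Apply the shoelace (surveyor's) formula: 2A = Σ (x_i·y_{i+1} − x_{i+1}·y_i), indices taken mod 4.
Σ = (-330) + (272.5) + (170.5) + (12) = 125
Area = |Σ|/2 = 62.5.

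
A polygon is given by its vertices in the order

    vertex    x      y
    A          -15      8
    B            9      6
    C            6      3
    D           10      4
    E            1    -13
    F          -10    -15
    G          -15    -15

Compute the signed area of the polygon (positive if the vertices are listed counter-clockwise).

Apply the shoelace (surveyor's) formula: 2A = Σ (x_i·y_{i+1} − x_{i+1}·y_i), indices taken mod 7.
A→B: (-15)(6) − (9)(8) = -162
B→C: (9)(3) − (6)(6) = -9
C→D: (6)(4) − (10)(3) = -6
D→E: (10)(-13) − (1)(4) = -134
E→F: (1)(-15) − (-10)(-13) = -145
F→G: (-10)(-15) − (-15)(-15) = -75
G→A: (-15)(8) − (-15)(-15) = -345
Σ = -876
Signed area = Σ/2 = -438 (negative ⇒ clockwise traversal).

-438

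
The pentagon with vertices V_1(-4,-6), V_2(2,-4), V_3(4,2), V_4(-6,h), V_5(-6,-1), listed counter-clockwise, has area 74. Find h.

The doubled signed area Σ (x_i y_{i+1} − x_{i+1} y_i) is linear in h.
With h=0 it equals 98; the coefficient of h is 10 (from the two edges through V_4).
So 10·h + 98 = 2·74 = 148 ⇒ h = 5.

5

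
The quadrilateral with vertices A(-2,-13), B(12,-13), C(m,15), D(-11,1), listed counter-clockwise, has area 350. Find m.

2

The doubled signed area Σ (x_i y_{i+1} − x_{i+1} y_i) is linear in m.
With m=0 it equals 672; the coefficient of m is 14 (from the two edges through C).
So 14·m + 672 = 2·350 = 700 ⇒ m = 2.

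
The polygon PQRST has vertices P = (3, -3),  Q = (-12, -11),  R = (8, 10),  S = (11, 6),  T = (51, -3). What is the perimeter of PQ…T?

140

|PQ| = √((-15)² + (-8)²) = √289 = 17
|QR| = √((20)² + (21)²) = √841 = 29
|RS| = √((3)² + (-4)²) = √25 = 5
|ST| = √((40)² + (-9)²) = √1681 = 41
|TP| = √((-48)² + (0)²) = √2304 = 48
Perimeter = 17 + 29 + 5 + 41 + 48 = 140.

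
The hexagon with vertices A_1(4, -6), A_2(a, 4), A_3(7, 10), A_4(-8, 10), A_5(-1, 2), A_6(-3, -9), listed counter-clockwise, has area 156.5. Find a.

7

Write out the shoelace sum; only the two edges meeting at A_2 involve a:
2·Area = [(4·4 − a·(-6)) + (a·10 − 7·4)] + 213
       = 16·a + 201 = 313
⇒ a = 7.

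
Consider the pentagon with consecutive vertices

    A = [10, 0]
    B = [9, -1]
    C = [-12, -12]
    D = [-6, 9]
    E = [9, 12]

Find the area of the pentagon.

291.5

Apply Gauss's area formula: 2A = Σ (x_i·y_{i+1} − x_{i+1}·y_i), indices taken mod 5.
Cross-terms: -10, -120, -180, -153, -120  ⇒  Σ = -583
Area = |Σ|/2 = 291.5.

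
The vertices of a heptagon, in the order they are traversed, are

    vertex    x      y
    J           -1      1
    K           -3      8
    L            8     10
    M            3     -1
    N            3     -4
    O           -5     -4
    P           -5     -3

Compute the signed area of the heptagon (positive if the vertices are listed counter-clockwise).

-95.5

Apply Gauss's area formula: 2A = Σ (x_i·y_{i+1} − x_{i+1}·y_i), indices taken mod 7.
J→K: (-1)(8) − (-3)(1) = -5
K→L: (-3)(10) − (8)(8) = -94
L→M: (8)(-1) − (3)(10) = -38
M→N: (3)(-4) − (3)(-1) = -9
N→O: (3)(-4) − (-5)(-4) = -32
O→P: (-5)(-3) − (-5)(-4) = -5
P→J: (-5)(1) − (-1)(-3) = -8
Σ = -191
Signed area = Σ/2 = -95.5 (negative ⇒ clockwise traversal).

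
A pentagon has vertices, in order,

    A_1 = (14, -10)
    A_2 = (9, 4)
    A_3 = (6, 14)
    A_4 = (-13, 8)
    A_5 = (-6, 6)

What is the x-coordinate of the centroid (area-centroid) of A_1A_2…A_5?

Apply the shoelace formula. First the cross-terms c_i = x_i·y_{i+1} − x_{i+1}·y_i:
  146, 102, 230, -30, -24  ⇒  2A = 424, A = 212.
Then Σ (x_i + x_{i+1})·c_i = 3656, so x̄ = 3656 / (6·212) = 457/159.

457/159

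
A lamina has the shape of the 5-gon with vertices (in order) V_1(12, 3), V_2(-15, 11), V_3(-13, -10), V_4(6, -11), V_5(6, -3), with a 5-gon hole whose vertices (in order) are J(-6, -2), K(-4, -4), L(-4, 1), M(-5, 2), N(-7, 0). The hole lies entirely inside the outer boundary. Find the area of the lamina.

377

Outer boundary:
Apply the shoelace (surveyor's) formula: 2A = Σ (x_i·y_{i+1} − x_{i+1}·y_i), indices taken mod 5.
Σ = (177) + (293) + (203) + (48) + (54) = 775
Area = |Σ|/2 = 387.5.
Hole:
Σ = (16) + (-20) + (-3) + (14) + (14) = 21
Area = |Σ|/2 = 10.5.
Net area = 387.5 − 10.5 = 377.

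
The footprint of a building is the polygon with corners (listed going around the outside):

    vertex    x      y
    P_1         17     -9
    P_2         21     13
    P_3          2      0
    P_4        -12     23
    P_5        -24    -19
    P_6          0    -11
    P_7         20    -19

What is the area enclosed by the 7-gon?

Apply the shoelace formula: 2A = Σ (x_i·y_{i+1} − x_{i+1}·y_i), indices taken mod 7.
Σ = (410) + (-26) + (46) + (780) + (264) + (220) + (143) = 1837
Area = |Σ|/2 = 918.5.

918.5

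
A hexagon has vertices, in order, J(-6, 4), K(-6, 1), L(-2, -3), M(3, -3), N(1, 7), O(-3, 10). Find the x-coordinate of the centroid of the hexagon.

Apply Gauss's area formula. First the cross-terms c_i = x_i·y_{i+1} − x_{i+1}·y_i:
  18, 20, 15, 24, 31, 48  ⇒  2A = 156, A = 78.
Then Σ (x_i + x_{i+1})·c_i = -759, so x̄ = -759 / (6·78) = -253/156.

-253/156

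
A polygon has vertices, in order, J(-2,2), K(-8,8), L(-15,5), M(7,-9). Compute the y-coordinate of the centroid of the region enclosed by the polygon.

Apply the surveyor's formula. First the cross-terms c_i = x_i·y_{i+1} − x_{i+1}·y_i:
  0, 80, 100, -4  ⇒  2A = 176, A = 88.
Then Σ (y_i + y_{i+1})·c_i = 668, so ȳ = 668 / (6·88) = 167/132.

167/132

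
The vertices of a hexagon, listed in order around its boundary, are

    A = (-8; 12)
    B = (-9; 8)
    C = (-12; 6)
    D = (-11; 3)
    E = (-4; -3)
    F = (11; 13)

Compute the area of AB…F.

Σ = (44) + (42) + (30) + (45) + (-19) + (236) = 378
Area = |Σ|/2 = 189.

189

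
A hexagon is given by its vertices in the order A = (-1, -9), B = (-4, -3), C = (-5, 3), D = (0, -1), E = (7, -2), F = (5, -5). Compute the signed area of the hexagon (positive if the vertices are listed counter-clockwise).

Σ = (-33) + (-27) + (5) + (7) + (-25) + (-50) = -123
Signed area = Σ/2 = -61.5 (negative ⇒ clockwise traversal).

-61.5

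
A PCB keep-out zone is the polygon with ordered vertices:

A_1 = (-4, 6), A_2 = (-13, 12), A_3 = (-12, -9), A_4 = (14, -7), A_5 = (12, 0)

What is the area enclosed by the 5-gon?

Apply the surveyor's formula: 2A = Σ (x_i·y_{i+1} − x_{i+1}·y_i), indices taken mod 5.
Cross-terms: 30, 261, 210, 84, 72  ⇒  Σ = 657
Area = |Σ|/2 = 328.5.

328.5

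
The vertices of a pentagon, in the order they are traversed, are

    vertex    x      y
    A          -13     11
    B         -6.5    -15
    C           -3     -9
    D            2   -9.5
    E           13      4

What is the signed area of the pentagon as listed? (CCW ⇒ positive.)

326.5

Apply the shoelace (surveyor's) formula: 2A = Σ (x_i·y_{i+1} − x_{i+1}·y_i), indices taken mod 5.
Cross-terms: 266.5, 13.5, 46.5, 131.5, 195  ⇒  Σ = 653
Signed area = Σ/2 = 326.5 (positive ⇒ counter-clockwise traversal).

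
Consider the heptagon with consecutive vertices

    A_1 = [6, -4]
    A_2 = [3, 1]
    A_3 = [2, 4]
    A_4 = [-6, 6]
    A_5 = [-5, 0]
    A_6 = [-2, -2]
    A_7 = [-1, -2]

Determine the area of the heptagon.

61

Apply the shoelace (surveyor's) formula: 2A = Σ (x_i·y_{i+1} − x_{i+1}·y_i), indices taken mod 7.
Σ = (18) + (10) + (36) + (30) + (10) + (2) + (16) = 122
Area = |Σ|/2 = 61.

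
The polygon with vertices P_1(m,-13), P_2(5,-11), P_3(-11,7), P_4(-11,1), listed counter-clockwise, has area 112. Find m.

The doubled signed area Σ (x_i y_{i+1} − x_{i+1} y_i) is linear in m.
With m=0 it equals 188; the coefficient of m is -12 (from the two edges through P_1).
So -12·m + 188 = 2·112 = 224 ⇒ m = -3.

-3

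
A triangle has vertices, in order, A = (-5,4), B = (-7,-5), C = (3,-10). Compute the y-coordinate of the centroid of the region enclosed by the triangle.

Apply the surveyor's formula. First the cross-terms c_i = x_i·y_{i+1} − x_{i+1}·y_i:
  53, 85, -38  ⇒  2A = 100, A = 50.
Then Σ (y_i + y_{i+1})·c_i = -1100, so ȳ = -1100 / (6·50) = -11/3.

-11/3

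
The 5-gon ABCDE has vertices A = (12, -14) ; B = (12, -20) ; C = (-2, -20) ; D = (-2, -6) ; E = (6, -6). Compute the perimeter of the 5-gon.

52

|AB| = √((0)² + (-6)²) = √36 = 6
|BC| = √((-14)² + (0)²) = √196 = 14
|CD| = √((0)² + (14)²) = √196 = 14
|DE| = √((8)² + (0)²) = √64 = 8
|EA| = √((6)² + (-8)²) = √100 = 10
Perimeter = 6 + 14 + 14 + 8 + 10 = 52.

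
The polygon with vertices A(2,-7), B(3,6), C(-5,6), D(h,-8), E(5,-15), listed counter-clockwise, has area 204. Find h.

-12

Write out the shoelace sum; only the two edges meeting at D involve h:
2·Area = [((-5)·(-8) − h·6) + (h·(-15) − 5·(-8))] + 76
       = -21·h + 156 = 408
⇒ h = -12.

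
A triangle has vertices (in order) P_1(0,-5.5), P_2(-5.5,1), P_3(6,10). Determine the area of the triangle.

Cross-terms: -30.25, -61, -33  ⇒  Σ = -124.25
Area = |Σ|/2 = 62.125.

62.125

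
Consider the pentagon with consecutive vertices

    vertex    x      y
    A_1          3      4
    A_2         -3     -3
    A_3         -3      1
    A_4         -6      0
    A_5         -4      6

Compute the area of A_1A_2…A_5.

Apply the surveyor's formula: 2A = Σ (x_i·y_{i+1} − x_{i+1}·y_i), indices taken mod 5.
Σ = (3) + (-12) + (6) + (-36) + (-34) = -73
Area = |Σ|/2 = 36.5.

36.5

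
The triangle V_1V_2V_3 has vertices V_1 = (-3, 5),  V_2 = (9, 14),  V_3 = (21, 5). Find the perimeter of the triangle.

54

|V_1V_2| = √((12)² + (9)²) = √225 = 15
|V_2V_3| = √((12)² + (-9)²) = √225 = 15
|V_3V_1| = √((-24)² + (0)²) = √576 = 24
Perimeter = 15 + 15 + 24 = 54.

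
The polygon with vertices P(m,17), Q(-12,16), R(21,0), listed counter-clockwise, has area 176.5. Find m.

The doubled signed area Σ (x_i y_{i+1} − x_{i+1} y_i) is linear in m.
With m=0 it equals 225; the coefficient of m is 16 (from the two edges through P).
So 16·m + 225 = 2·176.5 = 353 ⇒ m = 8.

8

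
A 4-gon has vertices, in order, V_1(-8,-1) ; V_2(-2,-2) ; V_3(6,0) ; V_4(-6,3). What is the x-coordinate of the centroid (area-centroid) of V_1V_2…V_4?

-256/111

Apply the surveyor's formula. First the cross-terms c_i = x_i·y_{i+1} − x_{i+1}·y_i:
  14, 12, 18, 30  ⇒  2A = 74, A = 37.
Then Σ (x_i + x_{i+1})·c_i = -512, so x̄ = -512 / (6·37) = -256/111.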